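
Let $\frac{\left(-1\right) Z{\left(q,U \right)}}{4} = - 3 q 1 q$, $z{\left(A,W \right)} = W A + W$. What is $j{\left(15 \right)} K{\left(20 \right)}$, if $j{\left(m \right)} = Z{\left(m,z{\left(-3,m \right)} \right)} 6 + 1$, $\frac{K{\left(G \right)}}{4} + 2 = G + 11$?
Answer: $1879316$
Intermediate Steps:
$K{\left(G \right)} = 36 + 4 G$ ($K{\left(G \right)} = -8 + 4 \left(G + 11\right) = -8 + 4 \left(11 + G\right) = -8 + \left(44 + 4 G\right) = 36 + 4 G$)
$z{\left(A,W \right)} = W + A W$ ($z{\left(A,W \right)} = A W + W = W + A W$)
$Z{\left(q,U \right)} = 12 q^{2}$ ($Z{\left(q,U \right)} = - 4 - 3 q 1 q = - 4 - 3 q q = - 4 \left(- 3 q^{2}\right) = 12 q^{2}$)
$j{\left(m \right)} = 1 + 72 m^{2}$ ($j{\left(m \right)} = 12 m^{2} \cdot 6 + 1 = 72 m^{2} + 1 = 1 + 72 m^{2}$)
$j{\left(15 \right)} K{\left(20 \right)} = \left(1 + 72 \cdot 15^{2}\right) \left(36 + 4 \cdot 20\right) = \left(1 + 72 \cdot 225\right) \left(36 + 80\right) = \left(1 + 16200\right) 116 = 16201 \cdot 116 = 1879316$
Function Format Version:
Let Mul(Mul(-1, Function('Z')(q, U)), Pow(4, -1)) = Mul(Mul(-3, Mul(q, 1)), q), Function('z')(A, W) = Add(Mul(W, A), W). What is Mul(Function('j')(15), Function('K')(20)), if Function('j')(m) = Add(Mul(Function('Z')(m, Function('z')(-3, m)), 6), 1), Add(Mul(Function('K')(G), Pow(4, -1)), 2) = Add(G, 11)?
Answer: 1879316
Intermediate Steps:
Function('K')(G) = Add(36, Mul(4, G)) (Function('K')(G) = Add(-8, Mul(4, Add(G, 11))) = Add(-8, Mul(4, Add(11, G))) = Add(-8, Add(44, Mul(4, G))) = Add(36, Mul(4, G)))
Function('z')(A, W) = Add(W, Mul(A, W)) (Function('z')(A, W) = Add(Mul(A, W), W) = Add(W, Mul(A, W)))
Function('Z')(q, U) = Mul(12, Pow(q, 2)) (Function('Z')(q, U) = Mul(-4, Mul(Mul(-3, Mul(q, 1)), q)) = Mul(-4, Mul(Mul(-3, q), q)) = Mul(-4, Mul(-3, Pow(q, 2))) = Mul(12, Pow(q, 2)))
Function('j')(m) = Add(1, Mul(72, Pow(m, 2))) (Function('j')(m) = Add(Mul(Mul(12, Pow(m, 2)), 6), 1) = Add(Mul(72, Pow(m, 2)), 1) = Add(1, Mul(72, Pow(m, 2))))
Mul(Function('j')(15), Function('K')(20)) = Mul(Add(1, Mul(72, Pow(15, 2))), Add(36, Mul(4, 20))) = Mul(Add(1, Mul(72, 225)), Add(36, 80)) = Mul(Add(1, 16200), 116) = Mul(16201, 116) = 1879316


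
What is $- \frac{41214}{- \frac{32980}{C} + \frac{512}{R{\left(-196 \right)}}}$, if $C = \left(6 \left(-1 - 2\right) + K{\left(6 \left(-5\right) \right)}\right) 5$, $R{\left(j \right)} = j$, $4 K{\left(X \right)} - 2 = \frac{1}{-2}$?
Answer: $- \frac{142373763}{1283792} \approx -110.9$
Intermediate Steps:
$K{\left(X \right)} = \frac{3}{8}$ ($K{\left(X \right)} = \frac{1}{2} + \frac{1}{4 \left(-2\right)} = \frac{1}{2} + \frac{1}{4} \left(- \frac{1}{2}\right) = \frac{1}{2} - \frac{1}{8} = \frac{3}{8}$)
$C = - \frac{705}{8}$ ($C = \left(6 \left(-1 - 2\right) + \frac{3}{8}\right) 5 = \left(6 \left(-3\right) + \frac{3}{8}\right) 5 = \left(-18 + \frac{3}{8}\right) 5 = \left(- \frac{141}{8}\right) 5 = - \frac{705}{8} \approx -88.125$)
$- \frac{41214}{- \frac{32980}{C} + \frac{512}{R{\left(-196 \right)}}} = - \frac{41214}{- \frac{32980}{- \frac{705}{8}} + \frac{512}{-196}} = - \frac{41214}{\left(-32980\right) \left(- \frac{8}{705}\right) + 512 \left(- \frac{1}{196}\right)} = - \frac{41214}{\frac{52768}{141} - \frac{128}{49}} = - \frac{41214}{\frac{2567584}{6909}} = \left(-41214\right) \frac{6909}{2567584} = - \frac{142373763}{1283792}$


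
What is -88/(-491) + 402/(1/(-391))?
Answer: -77176274/491 ≈ -1.5718e+5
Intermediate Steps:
-88/(-491) + 402/(1/(-391)) = -88*(-1/491) + 402/(-1/391) = 88/491 + 402*(-391) = 88/491 - 157182 = -77176274/491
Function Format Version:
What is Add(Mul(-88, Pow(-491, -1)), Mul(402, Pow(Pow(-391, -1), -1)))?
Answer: Rational(-77176274, 491) ≈ -1.5718e+5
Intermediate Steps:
Add(Mul(-88, Pow(-491, -1)), Mul(402, Pow(Pow(-391, -1), -1))) = Add(Mul(-88, Rational(-1, 491)), Mul(402, Pow(Rational(-1, 391), -1))) = Add(Rational(88, 491), Mul(402, -391)) = Add(Rational(88, 491), -157182) = Rational(-77176274, 491)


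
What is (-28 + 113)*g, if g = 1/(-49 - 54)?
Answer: -85/103 ≈ -0.82524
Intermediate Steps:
g = -1/103 (g = 1/(-103) = -1/103 ≈ -0.0097087)
(-28 + 113)*g = (-28 + 113)*(-1/103) = 85*(-1/103) = -85/103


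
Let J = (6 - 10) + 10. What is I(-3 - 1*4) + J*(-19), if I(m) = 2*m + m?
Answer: -135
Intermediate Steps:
I(m) = 3*m
J = 6 (J = -4 + 10 = 6)
I(-3 - 1*4) + J*(-19) = 3*(-3 - 1*4) + 6*(-19) = 3*(-3 - 4) - 114 = 3*(-7) - 114 = -21 - 114 = -135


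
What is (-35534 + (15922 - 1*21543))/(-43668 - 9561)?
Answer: 41155/53229 ≈ 0.77317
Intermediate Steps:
(-35534 + (15922 - 1*21543))/(-43668 - 9561) = (-35534 + (15922 - 21543))/(-53229) = (-35534 - 5621)*(-1/53229) = -41155*(-1/53229) = 41155/53229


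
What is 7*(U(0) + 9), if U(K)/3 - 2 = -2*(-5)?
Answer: 315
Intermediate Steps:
U(K) = 36 (U(K) = 6 + 3*(-2*(-5)) = 6 + 3*10 = 6 + 30 = 36)
7*(U(0) + 9) = 7*(36 + 9) = 7*45 = 315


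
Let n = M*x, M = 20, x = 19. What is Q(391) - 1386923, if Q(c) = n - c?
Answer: -1386934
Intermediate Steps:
n = 380 (n = 20*19 = 380)
Q(c) = 380 - c
Q(391) - 1386923 = (380 - 1*391) - 1386923 = (380 - 391) - 1386923 = -11 - 1386923 = -1386934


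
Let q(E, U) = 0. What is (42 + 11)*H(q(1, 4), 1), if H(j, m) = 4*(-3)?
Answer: -636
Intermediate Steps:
H(j, m) = -12
(42 + 11)*H(q(1, 4), 1) = (42 + 11)*(-12) = 53*(-12) = -636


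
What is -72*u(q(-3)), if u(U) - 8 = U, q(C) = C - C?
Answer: -576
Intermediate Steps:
q(C) = 0
u(U) = 8 + U
-72*u(q(-3)) = -72*(8 + 0) = -72*8 = -576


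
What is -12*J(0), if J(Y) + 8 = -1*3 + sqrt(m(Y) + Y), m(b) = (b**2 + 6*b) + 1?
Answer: 120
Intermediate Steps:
m(b) = 1 + b**2 + 6*b
J(Y) = -11 + sqrt(1 + Y**2 + 7*Y) (J(Y) = -8 + (-1*3 + sqrt((1 + Y**2 + 6*Y) + Y)) = -8 + (-3 + sqrt(1 + Y**2 + 7*Y)) = -11 + sqrt(1 + Y**2 + 7*Y))
-12*J(0) = -12*(-11 + sqrt(1 + 0**2 + 7*0)) = -12*(-11 + sqrt(1 + 0 + 0)) = -12*(-11 + sqrt(1)) = -12*(-11 + 1) = -12*(-10) = 120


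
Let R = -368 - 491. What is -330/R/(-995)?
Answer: -66/170941 ≈ -0.00038610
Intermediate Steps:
R = -859
-330/R/(-995) = -330/(-859)/(-995) = -330*(-1/859)*(-1/995) = (330/859)*(-1/995) = -66/170941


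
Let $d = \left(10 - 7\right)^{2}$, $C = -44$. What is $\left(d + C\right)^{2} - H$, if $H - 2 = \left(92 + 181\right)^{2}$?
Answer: $-73306$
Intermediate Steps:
$H = 74531$ ($H = 2 + \left(92 + 181\right)^{2} = 2 + 273^{2} = 2 + 74529 = 74531$)
$d = 9$ ($d = 3^{2} = 9$)
$\left(d + C\right)^{2} - H = \left(9 - 44\right)^{2} - 74531 = \left(-35\right)^{2} - 74531 = 1225 - 74531 = -73306$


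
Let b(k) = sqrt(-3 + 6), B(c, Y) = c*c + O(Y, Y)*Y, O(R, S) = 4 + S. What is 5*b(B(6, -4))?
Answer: 5*sqrt(3) ≈ 8.6602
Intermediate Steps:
B(c, Y) = c**2 + Y*(4 + Y) (B(c, Y) = c*c + (4 + Y)*Y = c**2 + Y*(4 + Y))
b(k) = sqrt(3)
5*b(B(6, -4)) = 5*sqrt(3)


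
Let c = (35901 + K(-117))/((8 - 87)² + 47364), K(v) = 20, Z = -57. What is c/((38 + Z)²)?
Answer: 35921/19351405 ≈ 0.0018562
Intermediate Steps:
c = 35921/53605 (c = (35901 + 20)/((8 - 87)² + 47364) = 35921/((-79)² + 47364) = 35921/(6241 + 47364) = 35921/53605 ≈ 0.67010)
c/((38 + Z)²) = 35921/(53605*((38 - 57)²)) = 35921/(53605*((-19)²)) = (35921/53605)/361 = (35921/53605)*(1/361) = 35921/19351405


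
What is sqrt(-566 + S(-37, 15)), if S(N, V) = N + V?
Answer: 14*I*sqrt(3) ≈ 24.249*I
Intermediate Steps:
sqrt(-566 + S(-37, 15)) = sqrt(-566 + (-37 + 15)) = sqrt(-566 - 22) = sqrt(-588) = 14*I*sqrt(3)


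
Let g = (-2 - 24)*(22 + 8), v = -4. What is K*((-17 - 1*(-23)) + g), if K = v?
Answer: 3096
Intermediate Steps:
K = -4
g = -780 (g = -26*30 = -780)
K*((-17 - 1*(-23)) + g) = -4*((-17 - 1*(-23)) - 780) = -4*((-17 + 23) - 780) = -4*(6 - 780) = -4*(-774) = 3096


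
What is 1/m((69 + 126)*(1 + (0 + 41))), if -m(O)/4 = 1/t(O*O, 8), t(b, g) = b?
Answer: -16769025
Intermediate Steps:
m(O) = -4/O²
1/m((69 + 126)*(1 + (0 + 41))) = 1/(-4*1/((1 + (0 + 41))²*(69 + 126)²)) = 1/(-4*1/(38025*(1 + 41)²)) = 1/(-4/(195*42)²) = 1/(-4/8190²) = 1/(-4*1/67076100) = 1/(-1/16769025) = -16769025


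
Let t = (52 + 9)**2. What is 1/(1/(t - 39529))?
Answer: -35808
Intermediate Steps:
t = 3721 (t = 61**2 = 3721)
1/(1/(t - 39529)) = 1/(1/(3721 - 39529)) = 1/(1/(-35808)) = 1/(-1/35808) = -35808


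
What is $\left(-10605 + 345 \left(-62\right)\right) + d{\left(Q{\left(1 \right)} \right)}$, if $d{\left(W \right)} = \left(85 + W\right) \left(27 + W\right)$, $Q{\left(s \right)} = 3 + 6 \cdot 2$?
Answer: $-27795$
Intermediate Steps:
$Q{\left(s \right)} = 15$ ($Q{\left(s \right)} = 3 + 12 = 15$)
$d{\left(W \right)} = \left(27 + W\right) \left(85 + W\right)$
$\left(-10605 + 345 \left(-62\right)\right) + d{\left(Q{\left(1 \right)} \right)} = \left(-10605 + 345 \left(-62\right)\right) + \left(2295 + 15^{2} + 112 \cdot 15\right) = \left(-10605 - 21390\right) + \left(2295 + 225 + 1680\right) = -31995 + 4200 = -27795$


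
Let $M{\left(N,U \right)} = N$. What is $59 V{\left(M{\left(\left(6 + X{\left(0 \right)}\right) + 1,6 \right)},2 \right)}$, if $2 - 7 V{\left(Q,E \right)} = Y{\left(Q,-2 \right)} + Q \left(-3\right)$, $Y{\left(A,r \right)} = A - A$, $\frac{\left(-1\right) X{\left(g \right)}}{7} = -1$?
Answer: $\frac{2596}{7} \approx 370.86$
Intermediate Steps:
$X{\left(g \right)} = 7$ ($X{\left(g \right)} = \left(-7\right) \left(-1\right) = 7$)
$Y{\left(A,r \right)} = 0$
$V{\left(Q,E \right)} = \frac{2}{7} + \frac{3 Q}{7}$ ($V{\left(Q,E \right)} = \frac{2}{7} - \frac{0 + Q \left(-3\right)}{7} = \frac{2}{7} - \frac{0 - 3 Q}{7} = \frac{2}{7} - \frac{\left(-3\right) Q}{7} = \frac{2}{7} + \frac{3 Q}{7}$)
$59 V{\left(M{\left(\left(6 + X{\left(0 \right)}\right) + 1,6 \right)},2 \right)} = 59 \left(\frac{2}{7} + \frac{3 \left(\left(6 + 7\right) + 1\right)}{7}\right) = 59 \left(\frac{2}{7} + \frac{3 \left(13 + 1\right)}{7}\right) = 59 \left(\frac{2}{7} + \frac{3}{7} \cdot 14\right) = 59 \left(\frac{2}{7} + 6\right) = 59 \cdot \frac{44}{7} = \frac{2596}{7}$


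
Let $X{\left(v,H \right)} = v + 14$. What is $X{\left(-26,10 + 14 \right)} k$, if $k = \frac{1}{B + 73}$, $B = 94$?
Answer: $- \frac{12}{167} \approx -0.071856$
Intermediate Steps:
$X{\left(v,H \right)} = 14 + v$
$k = \frac{1}{167}$ ($k = \frac{1}{94 + 73} = \frac{1}{167} \approx 0.005988$)
$X{\left(-26,10 + 14 \right)} k = \left(14 - 26\right) \frac{1}{167} = \left(-12\right) \frac{1}{167} = - \frac{12}{167}$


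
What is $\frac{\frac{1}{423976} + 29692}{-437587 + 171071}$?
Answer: $- \frac{12588695393}{112996387616} \approx -0.11141$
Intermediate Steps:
$\frac{\frac{1}{423976} + 29692}{-437587 + 171071} = \frac{\frac{1}{423976} + 29692}{-266516} = \frac{12588695393}{423976} \left(- \frac{1}{266516}\right) = - \frac{12588695393}{112996387616}$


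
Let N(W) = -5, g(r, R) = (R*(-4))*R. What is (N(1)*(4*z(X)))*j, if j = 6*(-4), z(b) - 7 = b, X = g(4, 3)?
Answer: -13920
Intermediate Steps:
g(r, R) = -4*R**2 (g(r, R) = (-4*R)*R = -4*R**2)
X = -36 (X = -4*3**2 = -4*9 = -36)
z(b) = 7 + b
j = -24
(N(1)*(4*z(X)))*j = -20*(7 - 36)*(-24) = -20*(-29)*(-24) = -5*(-116)*(-24) = 580*(-24) = -13920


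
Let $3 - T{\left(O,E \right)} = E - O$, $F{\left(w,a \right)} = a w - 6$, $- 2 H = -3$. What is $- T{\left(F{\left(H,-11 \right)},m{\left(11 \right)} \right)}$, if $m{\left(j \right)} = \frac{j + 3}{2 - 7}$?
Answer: $\frac{167}{10} \approx 16.7$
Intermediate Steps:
$H = \frac{3}{2}$ ($H = \left(- \frac{1}{2}\right) \left(-3\right) = \frac{3}{2} \approx 1.5$)
$m{\left(j \right)} = - \frac{3}{5} - \frac{j}{5}$ ($m{\left(j \right)} = \frac{3 + j}{-5} = \left(3 + j\right) \left(- \frac{1}{5}\right) = - \frac{3}{5} - \frac{j}{5}$)
$F{\left(w,a \right)} = -6 + a w$
$T{\left(O,E \right)} = 3 + O - E$ ($T{\left(O,E \right)} = 3 - \left(E - O\right) = 3 + O - E$)
$- T{\left(F{\left(H,-11 \right)},m{\left(11 \right)} \right)} = - (3 - \frac{45}{2} - \left(- \frac{3}{5} - \frac{11}{5}\right)) = - (3 - \frac{45}{2} - - \frac{14}{5}) = - (3 - \frac{45}{2} + \frac{14}{5}) = \left(-1\right) \left(- \frac{167}{10}\right) = \frac{167}{10}$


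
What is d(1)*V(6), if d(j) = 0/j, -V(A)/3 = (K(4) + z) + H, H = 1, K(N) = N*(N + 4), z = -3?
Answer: 0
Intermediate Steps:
K(N) = N*(4 + N)
V(A) = -90 (V(A) = -3*((4*(4 + 4) - 3) + 1) = -3*((4*8 - 3) + 1) = -3*((32 - 3) + 1) = -3*(29 + 1) = -3*30 = -90)
d(j) = 0
d(1)*V(6) = 0*(-90) = 0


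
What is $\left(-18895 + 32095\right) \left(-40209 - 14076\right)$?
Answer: $-716562000$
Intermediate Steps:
$\left(-18895 + 32095\right) \left(-40209 - 14076\right) = 13200 \left(-54285\right) = -716562000$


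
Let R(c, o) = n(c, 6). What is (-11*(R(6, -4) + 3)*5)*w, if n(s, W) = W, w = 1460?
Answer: -722700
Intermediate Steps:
R(c, o) = 6
(-11*(R(6, -4) + 3)*5)*w = -11*(6 + 3)*5*1460 = -99*5*1460 = -11*45*1460 = -495*1460 = -722700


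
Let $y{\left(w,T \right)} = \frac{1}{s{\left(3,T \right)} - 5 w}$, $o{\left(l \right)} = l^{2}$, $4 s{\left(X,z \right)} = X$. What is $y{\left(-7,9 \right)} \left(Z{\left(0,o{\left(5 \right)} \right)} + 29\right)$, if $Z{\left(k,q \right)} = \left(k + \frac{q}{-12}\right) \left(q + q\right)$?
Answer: $- \frac{82}{39} \approx -2.1026$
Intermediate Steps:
$s{\left(X,z \right)} = \frac{X}{4}$
$y{\left(w,T \right)} = \frac{1}{\frac{3}{4} - 5 w}$ ($y{\left(w,T \right)} = \frac{1}{\frac{1}{4} \cdot 3 - 5 w} = \frac{1}{\frac{3}{4} - 5 w}$)
$Z{\left(k,q \right)} = 2 q \left(k - \frac{q}{12}\right)$ ($Z{\left(k,q \right)} = \left(k + q \left(- \frac{1}{12}\right)\right) 2 q = \left(k - \frac{q}{12}\right) 2 q = 2 q \left(k - \frac{q}{12}\right)$)
$y{\left(-7,9 \right)} \left(Z{\left(0,o{\left(5 \right)} \right)} + 29\right) = - \frac{4}{-3 + 20 \left(-7\right)} \left(\frac{5^{2} \left(- 5^{2} + 12 \cdot 0\right)}{6} + 29\right) = - \frac{4}{-3 - 140} \left(\frac{1}{6} \cdot 25 \left(\left(-1\right) 25 + 0\right) + 29\right) = - \frac{4}{-143} \left(\frac{1}{6} \cdot 25 \left(-25 + 0\right) + 29\right) = \left(-4\right) \left(- \frac{1}{143}\right) \left(\frac{1}{6} \cdot 25 \left(-25\right) + 29\right) = \frac{4 \left(- \frac{625}{6} + 29\right)}{143} = \frac{4}{143} \left(- \frac{451}{6}\right) = - \frac{82}{39}$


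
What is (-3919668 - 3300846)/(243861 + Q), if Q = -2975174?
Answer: 7220514/2731313 ≈ 2.6436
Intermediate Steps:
(-3919668 - 3300846)/(243861 + Q) = (-3919668 - 3300846)/(243861 - 2975174) = -7220514/(-2731313) = -7220514*(-1/2731313) = 7220514/2731313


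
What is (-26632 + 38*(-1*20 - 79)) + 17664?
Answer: -12730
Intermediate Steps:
(-26632 + 38*(-1*20 - 79)) + 17664 = (-26632 + 38*(-20 - 79)) + 17664 = (-26632 + 38*(-99)) + 17664 = (-26632 - 3762) + 17664 = -30394 + 17664 = -12730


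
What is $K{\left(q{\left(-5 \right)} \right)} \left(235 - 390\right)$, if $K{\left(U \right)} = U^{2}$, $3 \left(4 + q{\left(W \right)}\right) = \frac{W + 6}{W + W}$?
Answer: $- \frac{453871}{180} \approx -2521.5$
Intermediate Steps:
$q{\left(W \right)} = -4 + \frac{6 + W}{6 W}$ ($q{\left(W \right)} = -4 + \frac{\left(W + 6\right) \frac{1}{W + W}}{3} = -4 + \frac{\left(6 + W\right) \frac{1}{2 W}}{3} = -4 + \frac{\frac{1}{2} \frac{1}{W} \left(6 + W\right)}{3} = -4 + \frac{6 + W}{6 W}$)
$K{\left(q{\left(-5 \right)} \right)} \left(235 - 390\right) = \left(- \frac{23}{6} + \frac{1}{-5}\right)^{2} \left(235 - 390\right) = \left(- \frac{23}{6} - \frac{1}{5}\right)^{2} \left(-155\right) = \left(- \frac{121}{30}\right)^{2} \left(-155\right) = \frac{14641}{900} \left(-155\right) = - \frac{453871}{180}$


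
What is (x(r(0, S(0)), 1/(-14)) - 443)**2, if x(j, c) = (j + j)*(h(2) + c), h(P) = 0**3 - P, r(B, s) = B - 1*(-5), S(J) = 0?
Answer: 10536516/49 ≈ 2.1503e+5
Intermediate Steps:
r(B, s) = 5 + B (r(B, s) = B + 5 = 5 + B)
h(P) = -P (h(P) = 0 - P = -P)
x(j, c) = 2*j*(-2 + c) (x(j, c) = (j + j)*(-1*2 + c) = (2*j)*(-2 + c) = 2*j*(-2 + c))
(x(r(0, S(0)), 1/(-14)) - 443)**2 = (2*(5 + 0)*(-2 + 1/(-14)) - 443)**2 = (2*5*(-2 - 1/14) - 443)**2 = (2*5*(-29/14) - 443)**2 = (-145/7 - 443)**2 = (-3246/7)**2 = 10536516/49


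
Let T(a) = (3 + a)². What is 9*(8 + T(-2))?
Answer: 81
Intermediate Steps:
9*(8 + T(-2)) = 9*(8 + (3 - 2)²) = 9*(8 + 1²) = 9*(8 + 1) = 9*9 = 81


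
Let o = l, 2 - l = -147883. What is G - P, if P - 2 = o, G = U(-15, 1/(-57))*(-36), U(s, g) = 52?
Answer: -149759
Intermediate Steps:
l = 147885 (l = 2 - 1*(-147883) = 2 + 147883 = 147885)
o = 147885
G = -1872 (G = 52*(-36) = -1872)
P = 147887 (P = 2 + 147885 = 147887)
G - P = -1872 - 1*147887 = -1872 - 147887 = -149759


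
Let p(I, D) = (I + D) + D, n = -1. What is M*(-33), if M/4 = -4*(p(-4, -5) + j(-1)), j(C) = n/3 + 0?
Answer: -7568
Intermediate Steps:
p(I, D) = I + 2*D (p(I, D) = (D + I) + D = I + 2*D)
j(C) = -⅓ (j(C) = -1/3 + 0 = (⅓)*(-1) + 0 = -⅓ + 0 = -⅓)
M = 688/3 (M = 4*(-4*((-4 + 2*(-5)) - ⅓)) = 4*(-4*((-4 - 10) - ⅓)) = 4*(-4*(-14 - ⅓)) = 4*(-4*(-43/3)) = 4*(172/3) = 688/3 ≈ 229.33)
M*(-33) = (688/3)*(-33) = -7568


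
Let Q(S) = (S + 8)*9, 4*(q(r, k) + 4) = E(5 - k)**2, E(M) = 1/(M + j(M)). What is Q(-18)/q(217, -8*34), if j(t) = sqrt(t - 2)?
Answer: 33668405586720/1496372349569 - 997200*sqrt(11)/1496372349569 ≈ 22.500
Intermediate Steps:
j(t) = sqrt(-2 + t)
E(M) = 1/(M + sqrt(-2 + M))
q(r, k) = -4 + 1/(4*(5 + sqrt(3 - k) - k)**2) (q(r, k) = -4 + (1/((5 - k) + sqrt(-2 + (5 - k))))**2/4 = -4 + (1/((5 - k) + sqrt(3 - k)))**2/4 = -4 + (1/(5 + sqrt(3 - k) - k))**2/4 = -4 + 1/(4*(5 + sqrt(3 - k) - k)**2))
Q(S) = 72 + 9*S (Q(S) = (8 + S)*9 = 72 + 9*S)
Q(-18)/q(217, -8*34) = (72 + 9*(-18))/(-4 + 1/(4*(5 + sqrt(3 - (-8)*34) - (-8)*34)**2)) = (72 - 162)/(-4 + 1/(4*(5 + sqrt(3 - 1*(-272)) - 1*(-272))**2)) = -90/(-4 + 1/(4*(5 + sqrt(3 + 272) + 272)**2)) = -90/(-4 + 1/(4*(5 + sqrt(275) + 272)**2)) = -90/(-4 + 1/(4*(5 + 5*sqrt(11) + 272)**2)) = -90/(-4 + 1/(4*(277 + 5*sqrt(11))**2))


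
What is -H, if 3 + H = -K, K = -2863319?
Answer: -2863316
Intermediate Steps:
H = 2863316 (H = -3 - 1*(-2863319) = -3 + 2863319 = 2863316)
-H = -1*2863316 = -2863316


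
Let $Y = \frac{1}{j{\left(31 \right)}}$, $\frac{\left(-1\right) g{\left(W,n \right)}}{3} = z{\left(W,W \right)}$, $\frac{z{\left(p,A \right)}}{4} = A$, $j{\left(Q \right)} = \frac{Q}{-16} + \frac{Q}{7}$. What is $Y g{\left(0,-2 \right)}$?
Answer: $0$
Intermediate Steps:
$j{\left(Q \right)} = \frac{9 Q}{112}$ ($j{\left(Q \right)} = Q \left(- \frac{1}{16}\right) + Q \frac{1}{7} = - \frac{Q}{16} + \frac{Q}{7} = \frac{9 Q}{112}$)
$z{\left(p,A \right)} = 4 A$
$g{\left(W,n \right)} = - 12 W$ ($g{\left(W,n \right)} = - 3 \cdot 4 W = - 12 W$)
$Y = \frac{112}{279}$ ($Y = \frac{1}{\frac{9}{112} \cdot 31} = \frac{1}{\frac{279}{112}} = \frac{112}{279} \approx 0.40143$)
$Y g{\left(0,-2 \right)} = \frac{112 \left(\left(-12\right) 0\right)}{279} = \frac{112}{279} \cdot 0 = 0$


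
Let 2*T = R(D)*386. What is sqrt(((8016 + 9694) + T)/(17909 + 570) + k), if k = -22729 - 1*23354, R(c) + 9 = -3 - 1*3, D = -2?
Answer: I*sqrt(15735846815218)/18479 ≈ 214.67*I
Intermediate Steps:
R(c) = -15 (R(c) = -9 + (-3 - 1*3) = -9 + (-3 - 3) = -9 - 6 = -15)
T = -2895 (T = (-15*386)/2 = (1/2)*(-5790) = -2895)
k = -46083 (k = -22729 - 23354 = -46083)
sqrt(((8016 + 9694) + T)/(17909 + 570) + k) = sqrt(((8016 + 9694) - 2895)/(17909 + 570) - 46083) = sqrt((17710 - 2895)/18479 - 46083) = sqrt(14815*(1/18479) - 46083) = sqrt(14815/18479 - 46083) = sqrt(-851552942/18479) = I*sqrt(15735846815218)/18479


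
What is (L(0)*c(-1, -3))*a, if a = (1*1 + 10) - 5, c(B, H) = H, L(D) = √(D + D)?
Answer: 0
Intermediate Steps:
L(D) = √2*√D (L(D) = √(2*D) = √2*√D)
a = 6 (a = (1 + 10) - 5 = 11 - 5 = 6)
(L(0)*c(-1, -3))*a = ((√2*√0)*(-3))*6 = ((√2*0)*(-3))*6 = (0*(-3))*6 = 0*6 = 0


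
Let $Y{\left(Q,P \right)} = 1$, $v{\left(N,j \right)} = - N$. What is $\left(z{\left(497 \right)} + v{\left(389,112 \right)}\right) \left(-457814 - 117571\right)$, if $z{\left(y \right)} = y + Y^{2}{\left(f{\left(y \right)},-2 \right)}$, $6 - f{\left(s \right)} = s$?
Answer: $-62716965$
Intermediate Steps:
$f{\left(s \right)} = 6 - s$
$z{\left(y \right)} = 1 + y$ ($z{\left(y \right)} = y + 1^{2} = y + 1 = 1 + y$)
$\left(z{\left(497 \right)} + v{\left(389,112 \right)}\right) \left(-457814 - 117571\right) = \left(\left(1 + 497\right) - 389\right) \left(-457814 - 117571\right) = \left(498 - 389\right) \left(-575385\right) = 109 \left(-575385\right) = -62716965$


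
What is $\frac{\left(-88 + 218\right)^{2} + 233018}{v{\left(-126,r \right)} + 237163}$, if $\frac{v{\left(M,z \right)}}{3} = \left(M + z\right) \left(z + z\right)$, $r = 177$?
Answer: $\frac{249918}{291325} \approx 0.85787$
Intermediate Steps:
$v{\left(M,z \right)} = 6 z \left(M + z\right)$ ($v{\left(M,z \right)} = 3 \left(M + z\right) \left(z + z\right) = 3 \left(M + z\right) 2 z = 3 \cdot 2 z \left(M + z\right) = 6 z \left(M + z\right)$)
$\frac{\left(-88 + 218\right)^{2} + 233018}{v{\left(-126,r \right)} + 237163} = \frac{\left(-88 + 218\right)^{2} + 233018}{6 \cdot 177 \left(-126 + 177\right) + 237163} = \frac{130^{2} + 233018}{6 \cdot 177 \cdot 51 + 237163} = \frac{16900 + 233018}{54162 + 237163} = \frac{249918}{291325}$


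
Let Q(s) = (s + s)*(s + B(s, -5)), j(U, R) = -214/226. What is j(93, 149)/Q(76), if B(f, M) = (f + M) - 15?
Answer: -107/2267232 ≈ -4.7194e-5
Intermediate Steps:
B(f, M) = -15 + M + f (B(f, M) = (M + f) - 15 = -15 + M + f)
j(U, R) = -107/113 (j(U, R) = -214*1/226 = -107/113)
Q(s) = 2*s*(-20 + 2*s) (Q(s) = (s + s)*(s + (-15 - 5 + s)) = (2*s)*(s + (-20 + s)) = (2*s)*(-20 + 2*s) = 2*s*(-20 + 2*s))
j(93, 149)/Q(76) = -107*1/(304*(-10 + 76))/113 = -107/(113*(4*76*66)) = -107/113/20064 = -107/113*1/20064 = -107/2267232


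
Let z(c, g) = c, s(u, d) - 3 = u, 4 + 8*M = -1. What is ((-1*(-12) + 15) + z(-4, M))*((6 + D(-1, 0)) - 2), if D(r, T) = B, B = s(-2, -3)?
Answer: 115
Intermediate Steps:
M = -5/8 (M = -1/2 + (1/8)*(-1) = -1/2 - 1/8 = -5/8 ≈ -0.62500)
s(u, d) = 3 + u
B = 1 (B = 3 - 2 = 1)
D(r, T) = 1
((-1*(-12) + 15) + z(-4, M))*((6 + D(-1, 0)) - 2) = ((-1*(-12) + 15) - 4)*((6 + 1) - 2) = ((12 + 15) - 4)*(7 - 2) = (27 - 4)*5 = 23*5 = 115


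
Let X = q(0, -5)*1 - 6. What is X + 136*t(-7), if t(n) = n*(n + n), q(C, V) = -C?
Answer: 13322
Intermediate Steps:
t(n) = 2*n² (t(n) = n*(2*n) = 2*n²)
X = -6 (X = -1*0*1 - 6 = 0*1 - 6 = 0 - 6 = -6)
X + 136*t(-7) = -6 + 136*(2*(-7)²) = -6 + 136*(2*49) = -6 + 136*98 = -6 + 13328 = 13322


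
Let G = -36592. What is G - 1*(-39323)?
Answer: 2731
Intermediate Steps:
G - 1*(-39323) = -36592 - 1*(-39323) = -36592 + 39323 = 2731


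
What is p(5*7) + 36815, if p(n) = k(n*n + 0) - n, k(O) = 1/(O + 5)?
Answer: 45239401/1230 ≈ 36780.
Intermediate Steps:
k(O) = 1/(5 + O)
p(n) = 1/(5 + n²) - n (p(n) = 1/(5 + (n*n + 0)) - n = 1/(5 + (n² + 0)) - n = 1/(5 + n²) - n)
p(5*7) + 36815 = (1/(5 + (5*7)²) - 5*7) + 36815 = (1/(5 + 35²) - 1*35) + 36815 = (1/(5 + 1225) - 35) + 36815 = (1/1230 - 35) + 36815 = -43049/1230 + 36815 = 45239401/1230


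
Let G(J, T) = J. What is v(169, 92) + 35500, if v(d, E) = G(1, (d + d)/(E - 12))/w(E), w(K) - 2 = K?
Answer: 3337001/94 ≈ 35500.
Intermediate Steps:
w(K) = 2 + K
v(d, E) = 1/(2 + E)
v(169, 92) + 35500 = 1/(2 + 92) + 35500 = 1/94 + 35500 = 3337001/94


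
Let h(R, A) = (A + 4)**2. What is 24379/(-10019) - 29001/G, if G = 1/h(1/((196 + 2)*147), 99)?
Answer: -3082561874950/10019 ≈ -3.0767e+8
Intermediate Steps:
h(R, A) = (4 + A)**2
G = 1/10609 (G = 1/((4 + 99)**2) = 1/(103**2) = 1/10609 ≈ 9.4260e-5)
24379/(-10019) - 29001/G = 24379/(-10019) - 29001/1/10609 = 24379*(-1/10019) - 29001*10609 = -24379/10019 - 307671609 = -3082561874950/10019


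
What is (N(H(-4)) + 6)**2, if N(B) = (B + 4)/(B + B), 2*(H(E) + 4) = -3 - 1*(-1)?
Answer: 3721/100 ≈ 37.210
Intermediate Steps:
H(E) = -5 (H(E) = -4 + (-3 - 1*(-1))/2 = -4 + (-3 + 1)/2 = -4 + (1/2)*(-2) = -4 - 1 = -5)
N(B) = (4 + B)/(2*B) (N(B) = (4 + B)/((2*B)) = (4 + B)*(1/(2*B)) = (4 + B)/(2*B))
(N(H(-4)) + 6)**2 = ((1/2)*(4 - 5)/(-5) + 6)**2 = ((1/2)*(-1/5)*(-1) + 6)**2 = (1/10 + 6)**2 = (61/10)**2 = 3721/100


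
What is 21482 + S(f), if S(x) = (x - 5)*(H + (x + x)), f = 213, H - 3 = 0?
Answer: 110714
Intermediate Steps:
H = 3 (H = 3 + 0 = 3)
S(x) = (-5 + x)*(3 + 2*x) (S(x) = (x - 5)*(3 + (x + x)) = (-5 + x)*(3 + 2*x))
21482 + S(f) = 21482 + (-15 - 7*213 + 2*213²) = 21482 + (-15 - 1491 + 2*45369) = 21482 + (-15 - 1491 + 90738) = 21482 + 89232 = 110714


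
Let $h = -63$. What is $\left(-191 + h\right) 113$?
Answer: $-28702$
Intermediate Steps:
$\left(-191 + h\right) 113 = \left(-191 - 63\right) 113 = \left(-254\right) 113 = -28702$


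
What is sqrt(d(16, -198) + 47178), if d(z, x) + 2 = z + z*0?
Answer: 2*sqrt(11798) ≈ 217.24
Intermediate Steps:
d(z, x) = -2 + z (d(z, x) = -2 + (z + z*0) = -2 + (z + 0) = -2 + z)
sqrt(d(16, -198) + 47178) = sqrt((-2 + 16) + 47178) = sqrt(14 + 47178) = sqrt(47192) = 2*sqrt(11798)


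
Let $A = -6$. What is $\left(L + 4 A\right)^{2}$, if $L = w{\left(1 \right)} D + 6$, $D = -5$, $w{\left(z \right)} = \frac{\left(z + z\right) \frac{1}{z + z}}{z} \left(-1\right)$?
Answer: $169$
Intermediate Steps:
$w{\left(z \right)} = - \frac{1}{z}$ ($w{\left(z \right)} = \frac{2 z \frac{1}{2 z}}{z} \left(-1\right) = 1 \frac{1}{z} \left(-1\right) = \frac{1}{z} \left(-1\right) = - \frac{1}{z}$)
$L = 11$ ($L = - 1^{-1} \left(-5\right) + 6 = \left(-1\right) 1 \left(-5\right) + 6 = \left(-1\right) \left(-5\right) + 6 = 5 + 6 = 11$)
$\left(L + 4 A\right)^{2} = \left(11 + 4 \left(-6\right)\right)^{2} = \left(11 - 24\right)^{2} = \left(-13\right)^{2} = 169$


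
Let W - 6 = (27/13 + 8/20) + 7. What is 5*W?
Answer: 1006/13 ≈ 77.385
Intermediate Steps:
W = 1006/65 (W = 6 + ((27/13 + 8/20) + 7) = 6 + ((27*(1/13) + 8*(1/20)) + 7) = 6 + ((27/13 + ⅖) + 7) = 6 + (161/65 + 7) = 6 + 616/65 = 1006/65 ≈ 15.477)
5*W = 5*(1006/65) = 1006/13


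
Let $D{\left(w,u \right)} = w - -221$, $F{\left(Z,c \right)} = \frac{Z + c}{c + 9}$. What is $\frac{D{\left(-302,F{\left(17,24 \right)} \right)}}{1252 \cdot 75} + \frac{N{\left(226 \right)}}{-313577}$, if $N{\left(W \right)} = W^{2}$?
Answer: $- \frac{1607145379}{9814960100} \approx -0.16374$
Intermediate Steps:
$F{\left(Z,c \right)} = \frac{Z + c}{9 + c}$
$D{\left(w,u \right)} = 221 + w$ ($D{\left(w,u \right)} = w + 221 = 221 + w$)
$\frac{D{\left(-302,F{\left(17,24 \right)} \right)}}{1252 \cdot 75} + \frac{N{\left(226 \right)}}{-313577} = \frac{221 - 302}{1252 \cdot 75} + \frac{226^{2}}{-313577} = - \frac{81}{93900} + 51076 \left(- \frac{1}{313577}\right) = \left(-81\right) \frac{1}{93900} - \frac{51076}{313577} = - \frac{27}{31300} - \frac{51076}{313577} = - \frac{1607145379}{9814960100}$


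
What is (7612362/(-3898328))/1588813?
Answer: -3806181/3096857102332 ≈ -1.2290e-6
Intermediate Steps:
(7612362/(-3898328))/1588813 = (7612362*(-1/3898328))*(1/1588813) = -3806181/1949164*1/1588813 = -3806181/3096857102332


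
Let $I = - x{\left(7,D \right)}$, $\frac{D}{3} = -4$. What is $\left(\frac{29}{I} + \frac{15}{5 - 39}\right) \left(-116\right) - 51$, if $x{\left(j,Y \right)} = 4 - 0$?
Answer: $\frac{14300}{17} \approx 841.18$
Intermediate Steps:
$D = -12$ ($D = 3 \left(-4\right) = -12$)
$x{\left(j,Y \right)} = 4$ ($x{\left(j,Y \right)} = 4 + 0 = 4$)
$I = -4$ ($I = \left(-1\right) 4 = -4$)
$\left(\frac{29}{I} + \frac{15}{5 - 39}\right) \left(-116\right) - 51 = \left(\frac{29}{-4} + \frac{15}{5 - 39}\right) \left(-116\right) - 51 = \left(29 \left(- \frac{1}{4}\right) + \frac{15}{5 - 39}\right) \left(-116\right) - 51 = \left(- \frac{29}{4} + \frac{15}{-34}\right) \left(-116\right) - 51 = \left(- \frac{29}{4} + 15 \left(- \frac{1}{34}\right)\right) \left(-116\right) - 51 = \left(- \frac{29}{4} - \frac{15}{34}\right) \left(-116\right) - 51 = \left(- \frac{523}{68}\right) \left(-116\right) - 51 = \frac{15167}{17} - 51 = \frac{14300}{17}$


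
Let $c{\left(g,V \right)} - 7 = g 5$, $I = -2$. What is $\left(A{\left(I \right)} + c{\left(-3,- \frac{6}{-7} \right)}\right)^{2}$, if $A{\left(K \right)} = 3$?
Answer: $25$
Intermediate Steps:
$c{\left(g,V \right)} = 7 + 5 g$ ($c{\left(g,V \right)} = 7 + g 5 = 7 + 5 g$)
$\left(A{\left(I \right)} + c{\left(-3,- \frac{6}{-7} \right)}\right)^{2} = \left(3 + \left(7 + 5 \left(-3\right)\right)\right)^{2} = \left(3 + \left(7 - 15\right)\right)^{2} = \left(3 - 8\right)^{2} = \left(-5\right)^{2} = 25$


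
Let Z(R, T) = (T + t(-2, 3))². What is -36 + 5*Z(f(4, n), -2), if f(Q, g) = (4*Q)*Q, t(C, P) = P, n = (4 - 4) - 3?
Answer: -31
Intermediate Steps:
n = -3 (n = 0 - 3 = -3)
f(Q, g) = 4*Q²
Z(R, T) = (3 + T)² (Z(R, T) = (T + 3)² = (3 + T)²)
-36 + 5*Z(f(4, n), -2) = -36 + 5*(3 - 2)² = -36 + 5*1² = -36 + 5*1 = -36 + 5 = -31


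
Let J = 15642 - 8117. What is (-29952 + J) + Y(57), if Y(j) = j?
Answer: -22370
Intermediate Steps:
J = 7525
(-29952 + J) + Y(57) = (-29952 + 7525) + 57 = -22427 + 57 = -22370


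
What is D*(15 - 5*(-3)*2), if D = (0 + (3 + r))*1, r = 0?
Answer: 135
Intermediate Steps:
D = 3 (D = (0 + (3 + 0))*1 = (0 + 3)*1 = 3*1 = 3)
D*(15 - 5*(-3)*2) = 3*(15 - 5*(-3)*2) = 3*(15 + 15*2) = 3*(15 + 30) = 3*45 = 135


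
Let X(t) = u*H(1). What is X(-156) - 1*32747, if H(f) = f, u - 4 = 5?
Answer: -32738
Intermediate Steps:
u = 9 (u = 4 + 5 = 9)
X(t) = 9 (X(t) = 9*1 = 9)
X(-156) - 1*32747 = 9 - 1*32747 = 9 - 32747 = -32738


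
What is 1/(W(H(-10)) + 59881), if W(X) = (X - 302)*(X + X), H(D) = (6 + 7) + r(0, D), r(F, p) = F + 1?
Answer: 1/51817 ≈ 1.9299e-5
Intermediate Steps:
r(F, p) = 1 + F
H(D) = 14 (H(D) = (6 + 7) + (1 + 0) = 13 + 1 = 14)
W(X) = 2*X*(-302 + X) (W(X) = (-302 + X)*(2*X) = 2*X*(-302 + X))
1/(W(H(-10)) + 59881) = 1/(2*14*(-302 + 14) + 59881) = 1/(2*14*(-288) + 59881) = 1/(-8064 + 59881) = 1/51817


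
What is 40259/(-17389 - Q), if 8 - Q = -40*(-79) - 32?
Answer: -40259/14269 ≈ -2.8214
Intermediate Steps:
Q = -3120 (Q = 8 - (-40*(-79) - 32) = 8 - (3160 - 32) = 8 - 1*3128 = 8 - 3128 = -3120)
40259/(-17389 - Q) = 40259/(-17389 - 1*(-3120)) = 40259/(-17389 + 3120) = 40259/(-14269) = 40259*(-1/14269) = -40259/14269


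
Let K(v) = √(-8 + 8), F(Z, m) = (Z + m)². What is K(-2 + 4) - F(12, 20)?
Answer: -1024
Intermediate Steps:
K(v) = 0 (K(v) = √0 = 0)
K(-2 + 4) - F(12, 20) = 0 - (12 + 20)² = 0 - 1*32² = 0 - 1*1024 = 0 - 1024 = -1024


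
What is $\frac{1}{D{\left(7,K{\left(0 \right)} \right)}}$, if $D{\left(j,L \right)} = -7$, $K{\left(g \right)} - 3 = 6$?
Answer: $- \frac{1}{7} \approx -0.14286$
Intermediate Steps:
$K{\left(g \right)} = 9$ ($K{\left(g \right)} = 3 + 6 = 9$)
$\frac{1}{D{\left(7,K{\left(0 \right)} \right)}} = \frac{1}{-7} = - \frac{1}{7}$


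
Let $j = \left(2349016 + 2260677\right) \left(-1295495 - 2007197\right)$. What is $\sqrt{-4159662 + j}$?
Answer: $i \sqrt{15224400353218} \approx 3.9018 \cdot 10^{6} i$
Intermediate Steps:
$j = -15224396193556$ ($j = 4609693 \left(-3302692\right) = -15224396193556$)
$\sqrt{-4159662 + j} = \sqrt{-4159662 - 15224396193556} = \sqrt{-15224400353218} = i \sqrt{15224400353218}$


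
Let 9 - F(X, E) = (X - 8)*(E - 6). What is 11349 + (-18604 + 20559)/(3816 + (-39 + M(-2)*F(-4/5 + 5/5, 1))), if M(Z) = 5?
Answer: 41164778/3627 ≈ 11350.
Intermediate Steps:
F(X, E) = 9 - (-8 + X)*(-6 + E) (F(X, E) = 9 - (X - 8)*(E - 6) = 9 - (-8 + X)*(-6 + E))
11349 + (-18604 + 20559)/(3816 + (-39 + M(-2)*F(-4/5 + 5/5, 1))) = 11349 + (-18604 + 20559)/(3816 + (-39 + 5*(-39 + 6*(-4/5 + 5/5) + 8*1 - 1*1*(-4/5 + 5/5)))) = 11349 + 1955/(3816 + (-39 + 5*(-39 + 6*(-4*⅕ + 5*(⅕)) + 8 - 1*1*(-4*⅕ + 5*(⅕))))) = 11349 + 1955/(3816 + (-39 + 5*(-39 + 6*(-⅘ + 1) + 8 - 1*1*(-⅘ + 1)))) = 11349 + 1955/(3816 + (-39 + 5*(-39 + 6*(⅕) + 8 - 1*1*⅕))) = 11349 + 1955/(3816 + (-39 + 5*(-39 + 6/5 + 8 - ⅕))) = 11349 + 1955/(3816 + (-39 + 5*(-30))) = 11349 + 1955/(3816 + (-39 - 150)) = 11349 + 1955/(3816 - 189) = 11349 + 1955/3627 = 41164778/3627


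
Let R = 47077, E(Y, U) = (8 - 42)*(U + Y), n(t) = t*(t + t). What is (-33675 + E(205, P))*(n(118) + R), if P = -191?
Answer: -2558763675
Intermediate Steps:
n(t) = 2*t² (n(t) = t*(2*t) = 2*t²)
E(Y, U) = -34*U - 34*Y (E(Y, U) = -34*(U + Y) = -34*U - 34*Y)
(-33675 + E(205, P))*(n(118) + R) = (-33675 + (-34*(-191) - 34*205))*(2*118² + 47077) = (-33675 + (6494 - 6970))*(2*13924 + 47077) = (-33675 - 476)*(27848 + 47077) = -34151*74925 = -2558763675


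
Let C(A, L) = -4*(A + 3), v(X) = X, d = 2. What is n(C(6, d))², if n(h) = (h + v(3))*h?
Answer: 1411344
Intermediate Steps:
C(A, L) = -12 - 4*A (C(A, L) = -4*(3 + A) = -12 - 4*A)
n(h) = h*(3 + h) (n(h) = (h + 3)*h = (3 + h)*h = h*(3 + h))
n(C(6, d))² = ((-12 - 4*6)*(3 + (-12 - 4*6)))² = ((-12 - 24)*(3 + (-12 - 24)))² = (-36*(3 - 36))² = (-36*(-33))² = 1188² = 1411344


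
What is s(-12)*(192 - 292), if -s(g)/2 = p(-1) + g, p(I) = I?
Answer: -2600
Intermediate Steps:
s(g) = 2 - 2*g (s(g) = -2*(-1 + g) = 2 - 2*g)
s(-12)*(192 - 292) = (2 - 2*(-12))*(192 - 292) = (2 + 24)*(-100) = 26*(-100) = -2600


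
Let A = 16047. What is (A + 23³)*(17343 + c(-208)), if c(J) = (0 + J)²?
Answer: 1709965898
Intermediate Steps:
c(J) = J²
(A + 23³)*(17343 + c(-208)) = (16047 + 23³)*(17343 + (-208)²) = (16047 + 12167)*(17343 + 43264) = 28214*60607 = 1709965898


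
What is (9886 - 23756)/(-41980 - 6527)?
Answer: 730/2553 ≈ 0.28594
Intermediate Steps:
(9886 - 23756)/(-41980 - 6527) = -13870/(-48507) = -13870*(-1/48507) = 730/2553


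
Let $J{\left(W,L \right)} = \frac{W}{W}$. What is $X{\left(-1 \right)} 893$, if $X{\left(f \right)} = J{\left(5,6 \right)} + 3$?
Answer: $3572$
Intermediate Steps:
$J{\left(W,L \right)} = 1$
$X{\left(f \right)} = 4$ ($X{\left(f \right)} = 1 + 3 = 4$)
$X{\left(-1 \right)} 893 = 4 \cdot 893 = 3572$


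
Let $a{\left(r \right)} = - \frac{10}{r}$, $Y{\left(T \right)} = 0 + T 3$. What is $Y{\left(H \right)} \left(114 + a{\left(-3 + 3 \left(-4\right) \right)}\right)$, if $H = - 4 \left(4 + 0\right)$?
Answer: $-5504$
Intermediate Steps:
$H = -16$ ($H = \left(-4\right) 4 = -16$)
$Y{\left(T \right)} = 3 T$ ($Y{\left(T \right)} = 0 + 3 T = 3 T$)
$Y{\left(H \right)} \left(114 + a{\left(-3 + 3 \left(-4\right) \right)}\right) = 3 \left(-16\right) \left(114 - \frac{10}{-3 + 3 \left(-4\right)}\right) = - 48 \left(114 - \frac{10}{-3 - 12}\right) = - 48 \left(114 - \frac{10}{-15}\right) = - 48 \left(114 - - \frac{2}{3}\right) = - 48 \left(114 + \frac{2}{3}\right) = \left(-48\right) \frac{344}{3} = -5504$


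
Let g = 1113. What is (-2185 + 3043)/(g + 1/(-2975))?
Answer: 1276275/1655587 ≈ 0.77089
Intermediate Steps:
(-2185 + 3043)/(g + 1/(-2975)) = (-2185 + 3043)/(1113 + 1/(-2975)) = 858/(1113 - 1/2975) = 858/(3311174/2975) = 858*(2975/3311174) = 1276275/1655587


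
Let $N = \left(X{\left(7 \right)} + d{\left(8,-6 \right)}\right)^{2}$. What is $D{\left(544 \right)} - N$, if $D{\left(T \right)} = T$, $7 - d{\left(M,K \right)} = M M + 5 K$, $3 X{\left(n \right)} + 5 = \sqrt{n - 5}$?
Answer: $-278 + \frac{172 \sqrt{2}}{9} \approx -250.97$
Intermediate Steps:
$X{\left(n \right)} = - \frac{5}{3} + \frac{\sqrt{-5 + n}}{3}$ ($X{\left(n \right)} = - \frac{5}{3} + \frac{\sqrt{n - 5}}{3} = - \frac{5}{3} + \frac{\sqrt{-5 + n}}{3}$)
$d{\left(M,K \right)} = 7 - M^{2} - 5 K$ ($d{\left(M,K \right)} = 7 - \left(M M + 5 K\right) = 7 - \left(M^{2} + 5 K\right) = 7 - M^{2} - 5 K$)
$N = \left(- \frac{86}{3} + \frac{\sqrt{2}}{3}\right)^{2}$ ($N = \left(\left(- \frac{5}{3} + \frac{\sqrt{-5 + 7}}{3}\right) - 27\right)^{2} = \left(\left(- \frac{5}{3} + \frac{\sqrt{2}}{3}\right) + \left(7 - 64 + 30\right)\right)^{2} = \left(\left(- \frac{5}{3} + \frac{\sqrt{2}}{3}\right) - 27\right)^{2} = \left(- \frac{86}{3} + \frac{\sqrt{2}}{3}\right)^{2} \approx 794.97$)
$D{\left(544 \right)} - N = 544 - \frac{\left(86 - \sqrt{2}\right)^{2}}{9}$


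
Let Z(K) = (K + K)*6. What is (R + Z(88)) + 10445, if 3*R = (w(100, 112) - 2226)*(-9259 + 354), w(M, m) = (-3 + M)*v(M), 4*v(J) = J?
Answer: -1737592/3 ≈ -5.7920e+5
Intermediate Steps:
v(J) = J/4
Z(K) = 12*K (Z(K) = (2*K)*6 = 12*K)
w(M, m) = M*(-3 + M)/4 (w(M, m) = (-3 + M)*(M/4) = M*(-3 + M)/4)
R = -1772095/3 (R = (((¼)*100*(-3 + 100) - 2226)*(-9259 + 354))/3 = (((¼)*100*97 - 2226)*(-8905))/3 = ((2425 - 2226)*(-8905))/3 = (199*(-8905))/3 = (⅓)*(-1772095) = -1772095/3 ≈ -5.9070e+5)
(R + Z(88)) + 10445 = (-1772095/3 + 12*88) + 10445 = (-1772095/3 + 1056) + 10445 = -1768927/3 + 10445 = -1737592/3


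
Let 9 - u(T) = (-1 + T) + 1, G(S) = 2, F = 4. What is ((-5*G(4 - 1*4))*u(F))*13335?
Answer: -666750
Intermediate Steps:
u(T) = 9 - T (u(T) = 9 - ((-1 + T) + 1) = 9 - T)
((-5*G(4 - 1*4))*u(F))*13335 = ((-5*2)*(9 - 1*4))*13335 = -10*(9 - 4)*13335 = -10*5*13335 = -50*13335 = -666750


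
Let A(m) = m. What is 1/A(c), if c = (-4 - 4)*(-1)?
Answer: ⅛ ≈ 0.12500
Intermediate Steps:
c = 8 (c = -8*(-1) = 8)
1/A(c) = 1/8 = ⅛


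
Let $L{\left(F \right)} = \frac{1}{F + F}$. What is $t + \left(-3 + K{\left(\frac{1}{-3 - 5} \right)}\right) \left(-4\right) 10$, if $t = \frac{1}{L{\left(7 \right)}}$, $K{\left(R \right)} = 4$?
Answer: $-26$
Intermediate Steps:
$L{\left(F \right)} = \frac{1}{2 F}$
$t = 14$ ($t = \frac{1}{\frac{1}{2} \cdot \frac{1}{7}} = \frac{1}{\frac{1}{14}} = 14$)
$t + \left(-3 + K{\left(\frac{1}{-3 - 5} \right)}\right) \left(-4\right) 10 = 14 + \left(-3 + 4\right) \left(-4\right) 10 = 14 + 1 \left(-4\right) 10 = 14 - 40 = -26$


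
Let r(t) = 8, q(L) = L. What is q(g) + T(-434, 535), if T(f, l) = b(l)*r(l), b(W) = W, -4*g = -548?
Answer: 4417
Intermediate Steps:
g = 137 (g = -¼*(-548) = 137)
T(f, l) = 8*l (T(f, l) = l*8 = 8*l)
q(g) + T(-434, 535) = 137 + 8*535 = 137 + 4280 = 4417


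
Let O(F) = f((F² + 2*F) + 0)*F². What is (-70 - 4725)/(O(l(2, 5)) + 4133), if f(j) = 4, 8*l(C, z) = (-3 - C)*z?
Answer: -76720/66753 ≈ -1.1493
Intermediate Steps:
l(C, z) = z*(-3 - C)/8 (l(C, z) = ((-3 - C)*z)/8 = (z*(-3 - C))/8 = z*(-3 - C)/8)
O(F) = 4*F²
(-70 - 4725)/(O(l(2, 5)) + 4133) = (-70 - 4725)/(4*(-⅛*5*(3 + 2))² + 4133) = -4795/(4*(-⅛*5*5)² + 4133) = -4795/(4*(-25/8)² + 4133) = -4795/(4*(625/64) + 4133) = -4795/(625/16 + 4133) = -4795/66753/16 = -4795*16/66753 = -76720/66753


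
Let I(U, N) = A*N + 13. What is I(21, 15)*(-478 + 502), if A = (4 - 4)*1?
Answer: 312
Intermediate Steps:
A = 0 (A = 0*1 = 0)
I(U, N) = 13 (I(U, N) = 0*N + 13 = 0 + 13 = 13)
I(21, 15)*(-478 + 502) = 13*(-478 + 502) = 13*24 = 312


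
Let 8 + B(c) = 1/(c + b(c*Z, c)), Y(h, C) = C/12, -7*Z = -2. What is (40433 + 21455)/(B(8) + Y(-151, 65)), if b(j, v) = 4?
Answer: -123776/5 ≈ -24755.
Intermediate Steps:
Z = 2/7 (Z = -1/7*(-2) = 2/7 ≈ 0.28571)
Y(h, C) = C/12 (Y(h, C) = C*(1/12) = C/12)
B(c) = -8 + 1/(4 + c) (B(c) = -8 + 1/(c + 4) = -8 + 1/(4 + c))
(40433 + 21455)/(B(8) + Y(-151, 65)) = (40433 + 21455)/((-31 - 8*8)/(4 + 8) + (1/12)*65) = 61888/((-31 - 64)/12 + 65/12) = 61888/((1/12)*(-95) + 65/12) = 61888/(-95/12 + 65/12) = 61888/(-5/2) = 61888*(-2/5) = -123776/5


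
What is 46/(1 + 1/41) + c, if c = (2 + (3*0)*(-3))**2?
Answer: 1027/21 ≈ 48.905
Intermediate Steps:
c = 4 (c = (2 + 0*(-3))**2 = (2 + 0)**2 = 2**2 = 4)
46/(1 + 1/41) + c = 46/(1 + 1/41) + 4 = 46/(42/41) + 4 = 46*(41/42) + 4 = 943/21 + 4 = 1027/21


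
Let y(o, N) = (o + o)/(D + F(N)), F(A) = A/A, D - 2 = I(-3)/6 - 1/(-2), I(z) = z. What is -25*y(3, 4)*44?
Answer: -2200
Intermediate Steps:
D = 2 (D = 2 + (-3/6 - 1/(-2)) = 2 + (-3*⅙ - 1*(-½)) = 2 + (-½ + ½) = 2 + 0 = 2)
F(A) = 1
y(o, N) = 2*o/3 (y(o, N) = (o + o)/(2 + 1) = (2*o)/3 = (2*o)*(⅓) = 2*o/3)
-25*y(3, 4)*44 = -50*3/3*44 = -25*2*44 = -50*44 = -2200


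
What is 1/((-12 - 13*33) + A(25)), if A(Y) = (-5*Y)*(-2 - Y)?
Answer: 1/2934 ≈ 0.00034083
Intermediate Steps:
A(Y) = -5*Y*(-2 - Y)
1/((-12 - 13*33) + A(25)) = 1/((-12 - 13*33) + 5*25*(2 + 25)) = 1/((-12 - 429) + 5*25*27) = 1/(-441 + 3375) = 1/2934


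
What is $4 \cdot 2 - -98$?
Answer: $106$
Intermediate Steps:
$4 \cdot 2 - -98 = 8 + 98 = 106$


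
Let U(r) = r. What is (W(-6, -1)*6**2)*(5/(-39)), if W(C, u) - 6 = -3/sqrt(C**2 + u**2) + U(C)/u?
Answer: -720/13 + 180*sqrt(37)/481 ≈ -53.108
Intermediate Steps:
W(C, u) = 6 - 3/sqrt(C**2 + u**2) + C/u (W(C, u) = 6 + (-3/sqrt(C**2 + u**2) + C/u) = 6 - 3/sqrt(C**2 + u**2) + C/u)
(W(-6, -1)*6**2)*(5/(-39)) = ((6 - 3/sqrt((-6)**2 + (-1)**2) - 6/(-1))*6**2)*(5/(-39)) = ((6 - 3/sqrt(36 + 1) - 6*(-1))*36)*(5*(-1/39)) = ((6 - 3*sqrt(37)/37 + 6)*36)*(-5/39) = ((12 - 3*sqrt(37)/37)*36)*(-5/39) = (432 - 108*sqrt(37)/37)*(-5/39) = -720/13 + 180*sqrt(37)/481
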